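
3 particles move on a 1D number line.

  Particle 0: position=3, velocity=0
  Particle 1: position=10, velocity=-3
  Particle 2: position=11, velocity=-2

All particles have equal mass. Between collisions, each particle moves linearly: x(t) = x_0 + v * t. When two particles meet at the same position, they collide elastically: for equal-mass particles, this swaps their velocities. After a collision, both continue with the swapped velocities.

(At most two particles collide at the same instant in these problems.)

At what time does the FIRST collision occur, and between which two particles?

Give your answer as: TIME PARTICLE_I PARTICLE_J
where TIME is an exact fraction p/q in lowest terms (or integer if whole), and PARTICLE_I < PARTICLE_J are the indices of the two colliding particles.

Pair (0,1): pos 3,10 vel 0,-3 -> gap=7, closing at 3/unit, collide at t=7/3
Pair (1,2): pos 10,11 vel -3,-2 -> not approaching (rel speed -1 <= 0)
Earliest collision: t=7/3 between 0 and 1

Answer: 7/3 0 1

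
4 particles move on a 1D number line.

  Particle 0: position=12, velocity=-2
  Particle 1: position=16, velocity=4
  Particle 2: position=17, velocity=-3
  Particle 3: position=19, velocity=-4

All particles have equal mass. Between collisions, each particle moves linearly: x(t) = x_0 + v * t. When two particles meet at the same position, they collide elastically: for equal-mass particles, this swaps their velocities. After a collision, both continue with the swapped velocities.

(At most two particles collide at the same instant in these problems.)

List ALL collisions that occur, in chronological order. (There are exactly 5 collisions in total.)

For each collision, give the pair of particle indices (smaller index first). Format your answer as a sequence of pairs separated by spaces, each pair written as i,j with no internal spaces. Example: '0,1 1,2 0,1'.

Collision at t=1/7: particles 1 and 2 swap velocities; positions: p0=82/7 p1=116/7 p2=116/7 p3=129/7; velocities now: v0=-2 v1=-3 v2=4 v3=-4
Collision at t=3/8: particles 2 and 3 swap velocities; positions: p0=45/4 p1=127/8 p2=35/2 p3=35/2; velocities now: v0=-2 v1=-3 v2=-4 v3=4
Collision at t=2: particles 1 and 2 swap velocities; positions: p0=8 p1=11 p2=11 p3=24; velocities now: v0=-2 v1=-4 v2=-3 v3=4
Collision at t=7/2: particles 0 and 1 swap velocities; positions: p0=5 p1=5 p2=13/2 p3=30; velocities now: v0=-4 v1=-2 v2=-3 v3=4
Collision at t=5: particles 1 and 2 swap velocities; positions: p0=-1 p1=2 p2=2 p3=36; velocities now: v0=-4 v1=-3 v2=-2 v3=4

Answer: 1,2 2,3 1,2 0,1 1,2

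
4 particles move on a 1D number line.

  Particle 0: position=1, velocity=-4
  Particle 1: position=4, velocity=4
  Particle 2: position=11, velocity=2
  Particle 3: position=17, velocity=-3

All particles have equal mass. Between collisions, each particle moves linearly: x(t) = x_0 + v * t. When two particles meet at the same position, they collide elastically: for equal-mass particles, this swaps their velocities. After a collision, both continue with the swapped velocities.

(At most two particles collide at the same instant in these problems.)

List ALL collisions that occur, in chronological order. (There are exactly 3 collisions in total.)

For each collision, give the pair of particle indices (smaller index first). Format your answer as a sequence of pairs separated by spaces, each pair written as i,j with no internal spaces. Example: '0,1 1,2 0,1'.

Collision at t=6/5: particles 2 and 3 swap velocities; positions: p0=-19/5 p1=44/5 p2=67/5 p3=67/5; velocities now: v0=-4 v1=4 v2=-3 v3=2
Collision at t=13/7: particles 1 and 2 swap velocities; positions: p0=-45/7 p1=80/7 p2=80/7 p3=103/7; velocities now: v0=-4 v1=-3 v2=4 v3=2
Collision at t=7/2: particles 2 and 3 swap velocities; positions: p0=-13 p1=13/2 p2=18 p3=18; velocities now: v0=-4 v1=-3 v2=2 v3=4

Answer: 2,3 1,2 2,3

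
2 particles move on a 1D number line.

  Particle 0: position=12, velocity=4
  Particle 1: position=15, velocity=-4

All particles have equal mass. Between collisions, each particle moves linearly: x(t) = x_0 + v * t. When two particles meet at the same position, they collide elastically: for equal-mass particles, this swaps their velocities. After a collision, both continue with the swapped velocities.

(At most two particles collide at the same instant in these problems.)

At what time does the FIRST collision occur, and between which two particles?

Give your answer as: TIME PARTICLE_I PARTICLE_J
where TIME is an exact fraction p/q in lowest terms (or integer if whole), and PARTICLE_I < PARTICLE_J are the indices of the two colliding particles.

Answer: 3/8 0 1

Derivation:
Pair (0,1): pos 12,15 vel 4,-4 -> gap=3, closing at 8/unit, collide at t=3/8
Earliest collision: t=3/8 between 0 and 1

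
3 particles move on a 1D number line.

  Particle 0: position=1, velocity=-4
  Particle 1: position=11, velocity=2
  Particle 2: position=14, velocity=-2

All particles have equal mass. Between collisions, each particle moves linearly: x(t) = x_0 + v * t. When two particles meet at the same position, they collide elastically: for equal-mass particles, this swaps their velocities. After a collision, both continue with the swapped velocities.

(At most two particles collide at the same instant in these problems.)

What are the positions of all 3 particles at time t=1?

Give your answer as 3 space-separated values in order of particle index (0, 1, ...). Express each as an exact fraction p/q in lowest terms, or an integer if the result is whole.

Answer: -3 12 13

Derivation:
Collision at t=3/4: particles 1 and 2 swap velocities; positions: p0=-2 p1=25/2 p2=25/2; velocities now: v0=-4 v1=-2 v2=2
Advance to t=1 (no further collisions before then); velocities: v0=-4 v1=-2 v2=2; positions = -3 12 13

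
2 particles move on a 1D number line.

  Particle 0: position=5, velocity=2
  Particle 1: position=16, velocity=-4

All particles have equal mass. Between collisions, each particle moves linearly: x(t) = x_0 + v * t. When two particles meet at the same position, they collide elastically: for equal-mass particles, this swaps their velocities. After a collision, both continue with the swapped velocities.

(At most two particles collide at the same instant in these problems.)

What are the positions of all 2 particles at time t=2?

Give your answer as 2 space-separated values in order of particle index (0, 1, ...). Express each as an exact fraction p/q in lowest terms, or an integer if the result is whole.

Answer: 8 9

Derivation:
Collision at t=11/6: particles 0 and 1 swap velocities; positions: p0=26/3 p1=26/3; velocities now: v0=-4 v1=2
Advance to t=2 (no further collisions before then); velocities: v0=-4 v1=2; positions = 8 9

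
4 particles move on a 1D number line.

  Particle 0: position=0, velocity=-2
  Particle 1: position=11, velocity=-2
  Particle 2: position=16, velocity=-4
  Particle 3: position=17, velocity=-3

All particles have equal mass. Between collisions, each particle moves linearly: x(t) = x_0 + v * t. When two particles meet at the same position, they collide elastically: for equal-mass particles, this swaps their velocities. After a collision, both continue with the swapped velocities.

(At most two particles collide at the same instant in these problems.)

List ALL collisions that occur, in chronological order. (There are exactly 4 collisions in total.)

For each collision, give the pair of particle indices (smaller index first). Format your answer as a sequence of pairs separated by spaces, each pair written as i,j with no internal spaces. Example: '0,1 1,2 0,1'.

Answer: 1,2 2,3 0,1 1,2

Derivation:
Collision at t=5/2: particles 1 and 2 swap velocities; positions: p0=-5 p1=6 p2=6 p3=19/2; velocities now: v0=-2 v1=-4 v2=-2 v3=-3
Collision at t=6: particles 2 and 3 swap velocities; positions: p0=-12 p1=-8 p2=-1 p3=-1; velocities now: v0=-2 v1=-4 v2=-3 v3=-2
Collision at t=8: particles 0 and 1 swap velocities; positions: p0=-16 p1=-16 p2=-7 p3=-5; velocities now: v0=-4 v1=-2 v2=-3 v3=-2
Collision at t=17: particles 1 and 2 swap velocities; positions: p0=-52 p1=-34 p2=-34 p3=-23; velocities now: v0=-4 v1=-3 v2=-2 v3=-2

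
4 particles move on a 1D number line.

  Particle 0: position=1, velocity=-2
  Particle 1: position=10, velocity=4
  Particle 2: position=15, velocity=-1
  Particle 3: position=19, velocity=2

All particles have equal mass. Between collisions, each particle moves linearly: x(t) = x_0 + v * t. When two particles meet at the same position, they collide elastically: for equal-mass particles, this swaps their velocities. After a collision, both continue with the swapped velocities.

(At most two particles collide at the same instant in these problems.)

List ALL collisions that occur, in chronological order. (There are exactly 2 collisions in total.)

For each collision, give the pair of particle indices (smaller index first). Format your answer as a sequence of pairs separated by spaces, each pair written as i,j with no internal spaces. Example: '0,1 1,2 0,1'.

Collision at t=1: particles 1 and 2 swap velocities; positions: p0=-1 p1=14 p2=14 p3=21; velocities now: v0=-2 v1=-1 v2=4 v3=2
Collision at t=9/2: particles 2 and 3 swap velocities; positions: p0=-8 p1=21/2 p2=28 p3=28; velocities now: v0=-2 v1=-1 v2=2 v3=4

Answer: 1,2 2,3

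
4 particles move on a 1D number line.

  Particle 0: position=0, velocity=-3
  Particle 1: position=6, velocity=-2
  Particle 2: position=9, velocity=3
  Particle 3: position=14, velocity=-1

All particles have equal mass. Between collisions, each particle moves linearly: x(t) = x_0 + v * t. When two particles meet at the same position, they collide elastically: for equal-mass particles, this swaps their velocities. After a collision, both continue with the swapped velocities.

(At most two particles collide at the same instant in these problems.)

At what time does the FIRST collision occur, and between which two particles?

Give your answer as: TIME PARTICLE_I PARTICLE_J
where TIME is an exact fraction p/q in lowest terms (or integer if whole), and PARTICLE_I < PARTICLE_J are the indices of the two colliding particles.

Pair (0,1): pos 0,6 vel -3,-2 -> not approaching (rel speed -1 <= 0)
Pair (1,2): pos 6,9 vel -2,3 -> not approaching (rel speed -5 <= 0)
Pair (2,3): pos 9,14 vel 3,-1 -> gap=5, closing at 4/unit, collide at t=5/4
Earliest collision: t=5/4 between 2 and 3

Answer: 5/4 2 3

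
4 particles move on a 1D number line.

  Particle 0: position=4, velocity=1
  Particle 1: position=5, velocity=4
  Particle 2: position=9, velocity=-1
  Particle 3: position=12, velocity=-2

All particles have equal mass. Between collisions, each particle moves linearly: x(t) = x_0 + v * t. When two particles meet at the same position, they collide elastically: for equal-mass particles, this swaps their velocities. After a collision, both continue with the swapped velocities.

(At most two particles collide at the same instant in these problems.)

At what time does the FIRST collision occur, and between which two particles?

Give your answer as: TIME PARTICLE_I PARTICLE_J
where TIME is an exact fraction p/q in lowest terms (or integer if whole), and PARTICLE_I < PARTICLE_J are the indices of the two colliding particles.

Answer: 4/5 1 2

Derivation:
Pair (0,1): pos 4,5 vel 1,4 -> not approaching (rel speed -3 <= 0)
Pair (1,2): pos 5,9 vel 4,-1 -> gap=4, closing at 5/unit, collide at t=4/5
Pair (2,3): pos 9,12 vel -1,-2 -> gap=3, closing at 1/unit, collide at t=3
Earliest collision: t=4/5 between 1 and 2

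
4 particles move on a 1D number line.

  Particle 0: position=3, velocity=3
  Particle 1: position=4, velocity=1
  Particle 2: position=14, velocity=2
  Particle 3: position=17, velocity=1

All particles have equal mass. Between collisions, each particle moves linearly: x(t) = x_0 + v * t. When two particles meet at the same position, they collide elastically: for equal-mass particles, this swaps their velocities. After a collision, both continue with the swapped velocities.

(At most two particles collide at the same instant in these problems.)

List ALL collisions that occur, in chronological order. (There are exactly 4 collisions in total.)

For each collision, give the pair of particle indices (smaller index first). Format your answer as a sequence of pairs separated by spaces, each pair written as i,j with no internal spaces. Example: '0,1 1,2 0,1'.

Collision at t=1/2: particles 0 and 1 swap velocities; positions: p0=9/2 p1=9/2 p2=15 p3=35/2; velocities now: v0=1 v1=3 v2=2 v3=1
Collision at t=3: particles 2 and 3 swap velocities; positions: p0=7 p1=12 p2=20 p3=20; velocities now: v0=1 v1=3 v2=1 v3=2
Collision at t=7: particles 1 and 2 swap velocities; positions: p0=11 p1=24 p2=24 p3=28; velocities now: v0=1 v1=1 v2=3 v3=2
Collision at t=11: particles 2 and 3 swap velocities; positions: p0=15 p1=28 p2=36 p3=36; velocities now: v0=1 v1=1 v2=2 v3=3

Answer: 0,1 2,3 1,2 2,3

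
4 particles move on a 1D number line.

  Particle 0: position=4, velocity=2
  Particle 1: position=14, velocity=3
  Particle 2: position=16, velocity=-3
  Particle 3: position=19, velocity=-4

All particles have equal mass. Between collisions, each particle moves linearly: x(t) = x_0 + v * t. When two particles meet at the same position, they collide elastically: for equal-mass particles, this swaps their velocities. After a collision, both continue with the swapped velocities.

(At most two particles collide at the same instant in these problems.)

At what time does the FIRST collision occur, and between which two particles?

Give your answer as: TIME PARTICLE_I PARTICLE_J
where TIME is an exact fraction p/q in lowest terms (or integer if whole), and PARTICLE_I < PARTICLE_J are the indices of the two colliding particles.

Answer: 1/3 1 2

Derivation:
Pair (0,1): pos 4,14 vel 2,3 -> not approaching (rel speed -1 <= 0)
Pair (1,2): pos 14,16 vel 3,-3 -> gap=2, closing at 6/unit, collide at t=1/3
Pair (2,3): pos 16,19 vel -3,-4 -> gap=3, closing at 1/unit, collide at t=3
Earliest collision: t=1/3 between 1 and 2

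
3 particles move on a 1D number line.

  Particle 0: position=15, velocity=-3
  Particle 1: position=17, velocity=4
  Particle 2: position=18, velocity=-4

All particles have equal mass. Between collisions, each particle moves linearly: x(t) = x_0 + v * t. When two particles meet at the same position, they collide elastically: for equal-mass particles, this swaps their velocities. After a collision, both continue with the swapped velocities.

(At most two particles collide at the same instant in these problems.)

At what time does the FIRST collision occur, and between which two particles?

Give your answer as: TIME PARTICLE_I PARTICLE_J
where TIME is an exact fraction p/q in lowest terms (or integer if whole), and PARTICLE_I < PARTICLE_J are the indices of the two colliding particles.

Answer: 1/8 1 2

Derivation:
Pair (0,1): pos 15,17 vel -3,4 -> not approaching (rel speed -7 <= 0)
Pair (1,2): pos 17,18 vel 4,-4 -> gap=1, closing at 8/unit, collide at t=1/8
Earliest collision: t=1/8 between 1 and 2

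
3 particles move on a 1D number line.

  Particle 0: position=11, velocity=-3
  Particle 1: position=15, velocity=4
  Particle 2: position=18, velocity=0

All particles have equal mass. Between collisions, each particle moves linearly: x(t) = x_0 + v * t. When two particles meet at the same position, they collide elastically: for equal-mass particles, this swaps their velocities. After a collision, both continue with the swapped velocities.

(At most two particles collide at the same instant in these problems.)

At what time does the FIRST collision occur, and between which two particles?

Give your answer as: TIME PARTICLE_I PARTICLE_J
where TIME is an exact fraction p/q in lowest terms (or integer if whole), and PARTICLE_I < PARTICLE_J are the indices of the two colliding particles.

Pair (0,1): pos 11,15 vel -3,4 -> not approaching (rel speed -7 <= 0)
Pair (1,2): pos 15,18 vel 4,0 -> gap=3, closing at 4/unit, collide at t=3/4
Earliest collision: t=3/4 between 1 and 2

Answer: 3/4 1 2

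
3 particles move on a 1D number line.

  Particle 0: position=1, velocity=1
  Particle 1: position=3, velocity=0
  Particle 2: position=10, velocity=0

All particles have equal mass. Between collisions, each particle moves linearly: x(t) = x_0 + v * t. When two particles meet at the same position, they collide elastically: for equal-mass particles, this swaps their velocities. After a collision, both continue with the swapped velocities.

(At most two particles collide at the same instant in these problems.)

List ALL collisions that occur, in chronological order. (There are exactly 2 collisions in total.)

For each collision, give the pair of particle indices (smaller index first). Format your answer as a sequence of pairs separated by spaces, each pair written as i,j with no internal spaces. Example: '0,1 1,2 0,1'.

Answer: 0,1 1,2

Derivation:
Collision at t=2: particles 0 and 1 swap velocities; positions: p0=3 p1=3 p2=10; velocities now: v0=0 v1=1 v2=0
Collision at t=9: particles 1 and 2 swap velocities; positions: p0=3 p1=10 p2=10; velocities now: v0=0 v1=0 v2=1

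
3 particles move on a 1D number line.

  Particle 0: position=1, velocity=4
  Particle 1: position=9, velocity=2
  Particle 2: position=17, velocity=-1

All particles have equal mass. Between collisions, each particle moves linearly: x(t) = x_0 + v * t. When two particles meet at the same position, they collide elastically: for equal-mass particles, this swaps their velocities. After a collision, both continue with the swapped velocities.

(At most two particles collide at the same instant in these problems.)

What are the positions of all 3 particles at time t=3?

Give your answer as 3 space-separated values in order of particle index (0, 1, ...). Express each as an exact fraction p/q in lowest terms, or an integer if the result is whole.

Collision at t=8/3: particles 1 and 2 swap velocities; positions: p0=35/3 p1=43/3 p2=43/3; velocities now: v0=4 v1=-1 v2=2
Advance to t=3 (no further collisions before then); velocities: v0=4 v1=-1 v2=2; positions = 13 14 15

Answer: 13 14 15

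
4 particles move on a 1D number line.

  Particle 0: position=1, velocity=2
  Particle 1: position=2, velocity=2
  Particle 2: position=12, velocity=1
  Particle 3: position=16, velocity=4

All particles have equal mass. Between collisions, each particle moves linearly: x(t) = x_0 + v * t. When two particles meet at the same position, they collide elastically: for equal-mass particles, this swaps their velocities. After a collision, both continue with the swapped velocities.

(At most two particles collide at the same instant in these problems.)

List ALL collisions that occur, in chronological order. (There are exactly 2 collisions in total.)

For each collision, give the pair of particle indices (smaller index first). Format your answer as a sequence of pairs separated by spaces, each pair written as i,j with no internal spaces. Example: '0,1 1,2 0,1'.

Collision at t=10: particles 1 and 2 swap velocities; positions: p0=21 p1=22 p2=22 p3=56; velocities now: v0=2 v1=1 v2=2 v3=4
Collision at t=11: particles 0 and 1 swap velocities; positions: p0=23 p1=23 p2=24 p3=60; velocities now: v0=1 v1=2 v2=2 v3=4

Answer: 1,2 0,1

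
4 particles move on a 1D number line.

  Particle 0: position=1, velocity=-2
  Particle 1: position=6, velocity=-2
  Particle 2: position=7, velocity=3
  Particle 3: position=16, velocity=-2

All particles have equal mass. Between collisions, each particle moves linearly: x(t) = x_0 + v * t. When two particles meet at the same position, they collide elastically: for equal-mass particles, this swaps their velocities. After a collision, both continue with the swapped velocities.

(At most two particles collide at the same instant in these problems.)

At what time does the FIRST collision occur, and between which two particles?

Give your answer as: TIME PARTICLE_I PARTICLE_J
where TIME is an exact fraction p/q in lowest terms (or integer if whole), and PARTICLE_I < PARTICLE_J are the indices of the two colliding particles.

Pair (0,1): pos 1,6 vel -2,-2 -> not approaching (rel speed 0 <= 0)
Pair (1,2): pos 6,7 vel -2,3 -> not approaching (rel speed -5 <= 0)
Pair (2,3): pos 7,16 vel 3,-2 -> gap=9, closing at 5/unit, collide at t=9/5
Earliest collision: t=9/5 between 2 and 3

Answer: 9/5 2 3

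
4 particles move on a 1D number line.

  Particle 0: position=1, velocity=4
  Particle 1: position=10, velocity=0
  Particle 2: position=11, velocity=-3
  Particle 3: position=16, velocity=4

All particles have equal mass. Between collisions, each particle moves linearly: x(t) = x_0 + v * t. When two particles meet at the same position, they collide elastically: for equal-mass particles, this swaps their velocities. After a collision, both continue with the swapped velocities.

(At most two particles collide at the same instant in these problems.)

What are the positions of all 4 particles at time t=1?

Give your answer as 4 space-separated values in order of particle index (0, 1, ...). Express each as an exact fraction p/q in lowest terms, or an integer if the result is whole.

Collision at t=1/3: particles 1 and 2 swap velocities; positions: p0=7/3 p1=10 p2=10 p3=52/3; velocities now: v0=4 v1=-3 v2=0 v3=4
Advance to t=1 (no further collisions before then); velocities: v0=4 v1=-3 v2=0 v3=4; positions = 5 8 10 20

Answer: 5 8 10 20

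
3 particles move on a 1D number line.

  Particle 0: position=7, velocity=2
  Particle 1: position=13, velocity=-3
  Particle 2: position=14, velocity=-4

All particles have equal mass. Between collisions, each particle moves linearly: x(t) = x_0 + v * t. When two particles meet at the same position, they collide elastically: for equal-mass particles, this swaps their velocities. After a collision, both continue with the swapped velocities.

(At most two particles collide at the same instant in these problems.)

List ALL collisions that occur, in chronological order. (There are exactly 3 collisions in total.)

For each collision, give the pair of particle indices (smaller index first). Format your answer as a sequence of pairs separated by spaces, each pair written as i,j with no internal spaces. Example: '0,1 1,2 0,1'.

Collision at t=1: particles 1 and 2 swap velocities; positions: p0=9 p1=10 p2=10; velocities now: v0=2 v1=-4 v2=-3
Collision at t=7/6: particles 0 and 1 swap velocities; positions: p0=28/3 p1=28/3 p2=19/2; velocities now: v0=-4 v1=2 v2=-3
Collision at t=6/5: particles 1 and 2 swap velocities; positions: p0=46/5 p1=47/5 p2=47/5; velocities now: v0=-4 v1=-3 v2=2

Answer: 1,2 0,1 1,2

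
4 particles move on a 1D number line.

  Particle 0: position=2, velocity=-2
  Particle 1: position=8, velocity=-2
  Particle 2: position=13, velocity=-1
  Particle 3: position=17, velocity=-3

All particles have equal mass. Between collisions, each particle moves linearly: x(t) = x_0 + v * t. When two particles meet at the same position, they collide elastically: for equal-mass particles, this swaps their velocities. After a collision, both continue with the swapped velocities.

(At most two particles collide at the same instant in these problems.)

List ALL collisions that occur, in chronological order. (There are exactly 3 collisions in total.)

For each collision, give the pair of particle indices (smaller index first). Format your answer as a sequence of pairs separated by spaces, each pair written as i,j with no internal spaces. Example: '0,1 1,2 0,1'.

Collision at t=2: particles 2 and 3 swap velocities; positions: p0=-2 p1=4 p2=11 p3=11; velocities now: v0=-2 v1=-2 v2=-3 v3=-1
Collision at t=9: particles 1 and 2 swap velocities; positions: p0=-16 p1=-10 p2=-10 p3=4; velocities now: v0=-2 v1=-3 v2=-2 v3=-1
Collision at t=15: particles 0 and 1 swap velocities; positions: p0=-28 p1=-28 p2=-22 p3=-2; velocities now: v0=-3 v1=-2 v2=-2 v3=-1

Answer: 2,3 1,2 0,1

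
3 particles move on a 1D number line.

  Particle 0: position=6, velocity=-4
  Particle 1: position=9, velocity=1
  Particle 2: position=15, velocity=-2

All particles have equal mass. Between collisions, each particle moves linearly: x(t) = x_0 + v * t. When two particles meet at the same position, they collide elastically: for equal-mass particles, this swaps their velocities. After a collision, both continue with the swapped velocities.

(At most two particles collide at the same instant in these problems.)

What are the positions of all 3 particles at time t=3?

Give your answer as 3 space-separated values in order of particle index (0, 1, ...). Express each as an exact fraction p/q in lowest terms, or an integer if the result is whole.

Answer: -6 9 12

Derivation:
Collision at t=2: particles 1 and 2 swap velocities; positions: p0=-2 p1=11 p2=11; velocities now: v0=-4 v1=-2 v2=1
Advance to t=3 (no further collisions before then); velocities: v0=-4 v1=-2 v2=1; positions = -6 9 12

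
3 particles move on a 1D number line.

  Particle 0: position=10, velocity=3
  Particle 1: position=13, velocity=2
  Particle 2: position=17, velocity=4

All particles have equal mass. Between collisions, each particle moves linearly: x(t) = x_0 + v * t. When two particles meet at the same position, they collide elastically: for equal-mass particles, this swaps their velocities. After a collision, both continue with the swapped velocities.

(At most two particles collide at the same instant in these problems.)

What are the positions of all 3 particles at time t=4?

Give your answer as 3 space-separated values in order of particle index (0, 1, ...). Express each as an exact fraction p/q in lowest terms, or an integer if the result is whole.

Collision at t=3: particles 0 and 1 swap velocities; positions: p0=19 p1=19 p2=29; velocities now: v0=2 v1=3 v2=4
Advance to t=4 (no further collisions before then); velocities: v0=2 v1=3 v2=4; positions = 21 22 33

Answer: 21 22 33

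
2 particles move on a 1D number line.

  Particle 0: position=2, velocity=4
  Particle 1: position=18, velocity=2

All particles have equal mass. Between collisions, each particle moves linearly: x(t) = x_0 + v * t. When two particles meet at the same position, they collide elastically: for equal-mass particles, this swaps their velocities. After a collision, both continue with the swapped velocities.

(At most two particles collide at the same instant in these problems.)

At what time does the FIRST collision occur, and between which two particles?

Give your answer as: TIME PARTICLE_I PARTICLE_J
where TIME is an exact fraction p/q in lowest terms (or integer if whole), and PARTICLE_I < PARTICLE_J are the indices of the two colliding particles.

Pair (0,1): pos 2,18 vel 4,2 -> gap=16, closing at 2/unit, collide at t=8
Earliest collision: t=8 between 0 and 1

Answer: 8 0 1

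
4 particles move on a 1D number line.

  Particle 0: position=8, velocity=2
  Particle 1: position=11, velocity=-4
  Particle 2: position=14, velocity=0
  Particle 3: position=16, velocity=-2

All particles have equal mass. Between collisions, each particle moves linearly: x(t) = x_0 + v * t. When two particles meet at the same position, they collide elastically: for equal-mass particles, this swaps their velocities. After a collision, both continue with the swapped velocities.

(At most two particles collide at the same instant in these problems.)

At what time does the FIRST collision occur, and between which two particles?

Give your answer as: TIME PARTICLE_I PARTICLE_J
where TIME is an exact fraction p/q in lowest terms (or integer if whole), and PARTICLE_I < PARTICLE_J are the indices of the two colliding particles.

Pair (0,1): pos 8,11 vel 2,-4 -> gap=3, closing at 6/unit, collide at t=1/2
Pair (1,2): pos 11,14 vel -4,0 -> not approaching (rel speed -4 <= 0)
Pair (2,3): pos 14,16 vel 0,-2 -> gap=2, closing at 2/unit, collide at t=1
Earliest collision: t=1/2 between 0 and 1

Answer: 1/2 0 1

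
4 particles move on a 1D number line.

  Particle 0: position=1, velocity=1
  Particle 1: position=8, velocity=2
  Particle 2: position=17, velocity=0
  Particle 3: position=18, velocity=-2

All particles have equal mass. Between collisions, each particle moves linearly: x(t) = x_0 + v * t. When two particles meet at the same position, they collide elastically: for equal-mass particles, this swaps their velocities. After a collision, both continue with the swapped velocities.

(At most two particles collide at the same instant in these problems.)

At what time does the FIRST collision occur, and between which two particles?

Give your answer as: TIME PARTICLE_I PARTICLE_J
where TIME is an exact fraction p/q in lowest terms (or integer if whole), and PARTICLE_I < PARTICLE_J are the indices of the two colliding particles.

Answer: 1/2 2 3

Derivation:
Pair (0,1): pos 1,8 vel 1,2 -> not approaching (rel speed -1 <= 0)
Pair (1,2): pos 8,17 vel 2,0 -> gap=9, closing at 2/unit, collide at t=9/2
Pair (2,3): pos 17,18 vel 0,-2 -> gap=1, closing at 2/unit, collide at t=1/2
Earliest collision: t=1/2 between 2 and 3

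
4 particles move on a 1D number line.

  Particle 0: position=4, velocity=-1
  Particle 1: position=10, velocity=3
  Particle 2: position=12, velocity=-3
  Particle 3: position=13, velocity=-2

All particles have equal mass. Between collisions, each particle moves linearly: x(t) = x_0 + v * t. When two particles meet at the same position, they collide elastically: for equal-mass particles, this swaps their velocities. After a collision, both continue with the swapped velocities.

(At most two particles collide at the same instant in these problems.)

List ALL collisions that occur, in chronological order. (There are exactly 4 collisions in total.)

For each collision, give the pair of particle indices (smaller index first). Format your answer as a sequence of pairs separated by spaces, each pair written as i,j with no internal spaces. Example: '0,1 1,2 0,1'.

Collision at t=1/3: particles 1 and 2 swap velocities; positions: p0=11/3 p1=11 p2=11 p3=37/3; velocities now: v0=-1 v1=-3 v2=3 v3=-2
Collision at t=3/5: particles 2 and 3 swap velocities; positions: p0=17/5 p1=51/5 p2=59/5 p3=59/5; velocities now: v0=-1 v1=-3 v2=-2 v3=3
Collision at t=4: particles 0 and 1 swap velocities; positions: p0=0 p1=0 p2=5 p3=22; velocities now: v0=-3 v1=-1 v2=-2 v3=3
Collision at t=9: particles 1 and 2 swap velocities; positions: p0=-15 p1=-5 p2=-5 p3=37; velocities now: v0=-3 v1=-2 v2=-1 v3=3

Answer: 1,2 2,3 0,1 1,2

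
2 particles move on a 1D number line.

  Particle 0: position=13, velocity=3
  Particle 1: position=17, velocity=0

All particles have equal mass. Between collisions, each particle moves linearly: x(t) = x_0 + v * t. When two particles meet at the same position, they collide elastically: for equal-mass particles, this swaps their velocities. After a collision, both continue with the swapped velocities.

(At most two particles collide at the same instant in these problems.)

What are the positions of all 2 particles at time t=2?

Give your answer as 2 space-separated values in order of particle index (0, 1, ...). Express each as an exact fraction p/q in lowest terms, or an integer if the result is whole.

Collision at t=4/3: particles 0 and 1 swap velocities; positions: p0=17 p1=17; velocities now: v0=0 v1=3
Advance to t=2 (no further collisions before then); velocities: v0=0 v1=3; positions = 17 19

Answer: 17 19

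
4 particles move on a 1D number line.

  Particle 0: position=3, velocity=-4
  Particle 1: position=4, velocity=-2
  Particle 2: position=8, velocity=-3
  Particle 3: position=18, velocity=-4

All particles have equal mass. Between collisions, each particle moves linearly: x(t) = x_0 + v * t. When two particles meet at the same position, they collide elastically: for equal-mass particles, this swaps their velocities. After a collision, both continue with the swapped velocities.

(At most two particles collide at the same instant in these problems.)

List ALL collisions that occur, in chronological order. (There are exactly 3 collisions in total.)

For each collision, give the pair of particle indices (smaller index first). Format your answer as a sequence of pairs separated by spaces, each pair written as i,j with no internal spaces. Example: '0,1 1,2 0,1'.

Answer: 1,2 2,3 1,2

Derivation:
Collision at t=4: particles 1 and 2 swap velocities; positions: p0=-13 p1=-4 p2=-4 p3=2; velocities now: v0=-4 v1=-3 v2=-2 v3=-4
Collision at t=7: particles 2 and 3 swap velocities; positions: p0=-25 p1=-13 p2=-10 p3=-10; velocities now: v0=-4 v1=-3 v2=-4 v3=-2
Collision at t=10: particles 1 and 2 swap velocities; positions: p0=-37 p1=-22 p2=-22 p3=-16; velocities now: v0=-4 v1=-4 v2=-3 v3=-2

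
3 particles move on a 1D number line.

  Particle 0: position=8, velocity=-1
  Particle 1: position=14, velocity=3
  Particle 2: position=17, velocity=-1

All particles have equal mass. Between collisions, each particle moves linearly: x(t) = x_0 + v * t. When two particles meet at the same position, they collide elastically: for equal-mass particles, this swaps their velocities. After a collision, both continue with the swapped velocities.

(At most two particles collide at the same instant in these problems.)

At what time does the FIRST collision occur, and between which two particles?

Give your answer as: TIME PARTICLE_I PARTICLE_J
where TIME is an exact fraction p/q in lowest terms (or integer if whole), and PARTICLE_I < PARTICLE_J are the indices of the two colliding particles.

Answer: 3/4 1 2

Derivation:
Pair (0,1): pos 8,14 vel -1,3 -> not approaching (rel speed -4 <= 0)
Pair (1,2): pos 14,17 vel 3,-1 -> gap=3, closing at 4/unit, collide at t=3/4
Earliest collision: t=3/4 between 1 and 2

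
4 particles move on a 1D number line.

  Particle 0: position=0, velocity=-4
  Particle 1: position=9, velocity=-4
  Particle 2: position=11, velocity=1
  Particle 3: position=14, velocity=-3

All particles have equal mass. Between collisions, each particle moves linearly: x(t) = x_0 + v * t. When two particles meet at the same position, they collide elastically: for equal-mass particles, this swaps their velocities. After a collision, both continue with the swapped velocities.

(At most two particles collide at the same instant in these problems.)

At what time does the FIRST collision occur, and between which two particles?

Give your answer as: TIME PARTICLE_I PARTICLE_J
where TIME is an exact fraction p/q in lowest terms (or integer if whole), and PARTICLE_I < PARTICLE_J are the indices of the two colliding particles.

Answer: 3/4 2 3

Derivation:
Pair (0,1): pos 0,9 vel -4,-4 -> not approaching (rel speed 0 <= 0)
Pair (1,2): pos 9,11 vel -4,1 -> not approaching (rel speed -5 <= 0)
Pair (2,3): pos 11,14 vel 1,-3 -> gap=3, closing at 4/unit, collide at t=3/4
Earliest collision: t=3/4 between 2 and 3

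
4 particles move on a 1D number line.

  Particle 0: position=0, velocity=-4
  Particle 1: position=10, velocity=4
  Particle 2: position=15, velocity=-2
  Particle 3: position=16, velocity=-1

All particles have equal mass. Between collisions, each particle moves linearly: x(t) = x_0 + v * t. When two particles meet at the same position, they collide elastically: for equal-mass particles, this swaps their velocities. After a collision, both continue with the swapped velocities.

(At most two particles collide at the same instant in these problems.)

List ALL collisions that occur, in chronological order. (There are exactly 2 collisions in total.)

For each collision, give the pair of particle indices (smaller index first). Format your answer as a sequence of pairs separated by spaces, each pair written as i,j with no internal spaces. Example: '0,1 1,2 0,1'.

Collision at t=5/6: particles 1 and 2 swap velocities; positions: p0=-10/3 p1=40/3 p2=40/3 p3=91/6; velocities now: v0=-4 v1=-2 v2=4 v3=-1
Collision at t=6/5: particles 2 and 3 swap velocities; positions: p0=-24/5 p1=63/5 p2=74/5 p3=74/5; velocities now: v0=-4 v1=-2 v2=-1 v3=4

Answer: 1,2 2,3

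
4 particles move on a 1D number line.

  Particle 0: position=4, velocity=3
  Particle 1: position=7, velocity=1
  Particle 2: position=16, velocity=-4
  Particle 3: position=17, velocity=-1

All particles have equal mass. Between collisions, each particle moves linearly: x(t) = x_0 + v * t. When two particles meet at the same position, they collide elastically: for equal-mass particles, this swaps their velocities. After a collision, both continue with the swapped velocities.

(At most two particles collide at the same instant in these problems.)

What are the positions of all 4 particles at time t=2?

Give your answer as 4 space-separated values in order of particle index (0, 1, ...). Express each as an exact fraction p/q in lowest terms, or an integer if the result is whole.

Answer: 8 9 10 15

Derivation:
Collision at t=3/2: particles 0 and 1 swap velocities; positions: p0=17/2 p1=17/2 p2=10 p3=31/2; velocities now: v0=1 v1=3 v2=-4 v3=-1
Collision at t=12/7: particles 1 and 2 swap velocities; positions: p0=61/7 p1=64/7 p2=64/7 p3=107/7; velocities now: v0=1 v1=-4 v2=3 v3=-1
Collision at t=9/5: particles 0 and 1 swap velocities; positions: p0=44/5 p1=44/5 p2=47/5 p3=76/5; velocities now: v0=-4 v1=1 v2=3 v3=-1
Advance to t=2 (no further collisions before then); velocities: v0=-4 v1=1 v2=3 v3=-1; positions = 8 9 10 15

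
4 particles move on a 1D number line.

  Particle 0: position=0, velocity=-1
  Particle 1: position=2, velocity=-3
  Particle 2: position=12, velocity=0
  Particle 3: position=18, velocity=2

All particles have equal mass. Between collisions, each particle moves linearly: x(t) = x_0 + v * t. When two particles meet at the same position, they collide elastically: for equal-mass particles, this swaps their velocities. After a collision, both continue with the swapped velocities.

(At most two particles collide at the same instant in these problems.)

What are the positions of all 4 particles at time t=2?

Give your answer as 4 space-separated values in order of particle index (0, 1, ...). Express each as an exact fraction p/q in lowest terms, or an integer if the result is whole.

Collision at t=1: particles 0 and 1 swap velocities; positions: p0=-1 p1=-1 p2=12 p3=20; velocities now: v0=-3 v1=-1 v2=0 v3=2
Advance to t=2 (no further collisions before then); velocities: v0=-3 v1=-1 v2=0 v3=2; positions = -4 -2 12 22

Answer: -4 -2 12 22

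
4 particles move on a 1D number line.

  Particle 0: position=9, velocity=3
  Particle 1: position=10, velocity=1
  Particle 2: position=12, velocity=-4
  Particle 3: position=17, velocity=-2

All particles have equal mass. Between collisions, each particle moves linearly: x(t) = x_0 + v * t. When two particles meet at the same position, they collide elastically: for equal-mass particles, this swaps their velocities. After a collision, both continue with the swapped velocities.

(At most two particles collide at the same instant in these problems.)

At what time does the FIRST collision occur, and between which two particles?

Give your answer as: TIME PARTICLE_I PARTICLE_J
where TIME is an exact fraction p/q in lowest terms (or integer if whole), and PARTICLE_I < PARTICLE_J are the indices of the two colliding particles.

Pair (0,1): pos 9,10 vel 3,1 -> gap=1, closing at 2/unit, collide at t=1/2
Pair (1,2): pos 10,12 vel 1,-4 -> gap=2, closing at 5/unit, collide at t=2/5
Pair (2,3): pos 12,17 vel -4,-2 -> not approaching (rel speed -2 <= 0)
Earliest collision: t=2/5 between 1 and 2

Answer: 2/5 1 2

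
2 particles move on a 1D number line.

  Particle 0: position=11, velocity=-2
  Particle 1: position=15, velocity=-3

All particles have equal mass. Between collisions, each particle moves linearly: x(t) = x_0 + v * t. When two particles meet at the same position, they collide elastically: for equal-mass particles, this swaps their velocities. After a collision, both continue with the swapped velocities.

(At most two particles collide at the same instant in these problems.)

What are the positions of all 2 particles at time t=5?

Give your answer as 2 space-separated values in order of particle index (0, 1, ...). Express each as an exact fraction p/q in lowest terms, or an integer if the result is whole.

Answer: 0 1

Derivation:
Collision at t=4: particles 0 and 1 swap velocities; positions: p0=3 p1=3; velocities now: v0=-3 v1=-2
Advance to t=5 (no further collisions before then); velocities: v0=-3 v1=-2; positions = 0 1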